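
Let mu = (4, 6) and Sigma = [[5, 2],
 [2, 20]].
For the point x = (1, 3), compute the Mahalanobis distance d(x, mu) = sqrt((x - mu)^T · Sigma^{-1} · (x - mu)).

Step 1 — centre the observation: (x - mu) = (-3, -3).

Step 2 — invert Sigma. det(Sigma) = 5·20 - (2)² = 96.
  Sigma^{-1} = (1/det) · [[d, -b], [-b, a]] = [[0.2083, -0.0208],
 [-0.0208, 0.0521]].

Step 3 — form the quadratic (x - mu)^T · Sigma^{-1} · (x - mu):
  Sigma^{-1} · (x - mu) = (-0.5625, -0.0938).
  (x - mu)^T · [Sigma^{-1} · (x - mu)] = (-3)·(-0.5625) + (-3)·(-0.0938) = 1.9688.

Step 4 — take square root: d = √(1.9688) ≈ 1.4031.

d(x, mu) = √(1.9688) ≈ 1.4031


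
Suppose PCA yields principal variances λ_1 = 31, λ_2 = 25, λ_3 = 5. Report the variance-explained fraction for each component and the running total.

Step 1 — total variance = trace(Sigma) = Σ λ_i = 31 + 25 + 5 = 61.

Step 2 — fraction explained by component i = λ_i / Σ λ:
  PC1: 31/61 = 0.5082
  PC2: 25/61 = 0.4098
  PC3: 5/61 = 0.082

Step 3 — cumulative fraction after k components = (λ_1 + ... + λ_k) / Σ λ:
  k = 1: 31/61 = 0.5082
  k = 2: (31 + 25)/61 = 56/61 = 0.918
  k = 3: (31 + 25 + 5)/61 = 61/61 = 1

Summary (fraction, with percent):

explained: PC1 0.5082 (50.82%), PC2 0.4098 (40.98%), PC3 0.082 (8.2%);  cumulative: 0.5082, 0.918, 1


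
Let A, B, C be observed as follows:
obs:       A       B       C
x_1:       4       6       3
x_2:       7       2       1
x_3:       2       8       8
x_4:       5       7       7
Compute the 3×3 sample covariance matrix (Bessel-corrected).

Step 1 — column means:
  mean(A) = (4 + 7 + 2 + 5) / 4 = 18/4 = 4.5
  mean(B) = (6 + 2 + 8 + 7) / 4 = 23/4 = 5.75
  mean(C) = (3 + 1 + 8 + 7) / 4 = 19/4 = 4.75

Step 2 — sample covariance S[i,j] = (1/(n-1)) · Σ_k (x_{k,i} - mean_i) · (x_{k,j} - mean_j), with n-1 = 3.
  S[A,A] = ((-0.5)·(-0.5) + (2.5)·(2.5) + (-2.5)·(-2.5) + (0.5)·(0.5)) / 3 = 13/3 = 4.3333
  S[A,B] = ((-0.5)·(0.25) + (2.5)·(-3.75) + (-2.5)·(2.25) + (0.5)·(1.25)) / 3 = -14.5/3 = -4.8333
  S[A,C] = ((-0.5)·(-1.75) + (2.5)·(-3.75) + (-2.5)·(3.25) + (0.5)·(2.25)) / 3 = -15.5/3 = -5.1667
  S[B,B] = ((0.25)·(0.25) + (-3.75)·(-3.75) + (2.25)·(2.25) + (1.25)·(1.25)) / 3 = 20.75/3 = 6.9167
  S[B,C] = ((0.25)·(-1.75) + (-3.75)·(-3.75) + (2.25)·(3.25) + (1.25)·(2.25)) / 3 = 23.75/3 = 7.9167
  S[C,C] = ((-1.75)·(-1.75) + (-3.75)·(-3.75) + (3.25)·(3.25) + (2.25)·(2.25)) / 3 = 32.75/3 = 10.9167

S is symmetric (S[j,i] = S[i,j]). Assembling:

S = [[4.3333, -4.8333, -5.1667],
 [-4.8333, 6.9167, 7.9167],
 [-5.1667, 7.9167, 10.9167]]


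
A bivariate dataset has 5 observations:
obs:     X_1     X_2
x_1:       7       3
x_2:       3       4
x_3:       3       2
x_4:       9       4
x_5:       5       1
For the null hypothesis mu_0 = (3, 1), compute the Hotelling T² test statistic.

Step 1 — sample mean vector:
  mean(X_1) = (7 + 3 + 3 + 9 + 5) / 5 = 27/5 = 5.4
  mean(X_2) = (3 + 4 + 2 + 4 + 1) / 5 = 14/5 = 2.8
  x̄ = (5.4, 2.8),  deviation x̄ - mu_0 = (5.4, 2.8) - (3, 1) = (2.4, 1.8).

Step 2 — sample covariance matrix, S[i,j] = (1/(n-1)) · Σ_k (x_{k,i} - mean_i) · (x_{k,j} - mean_j), divisor n-1 = 4:
  S[X_1,X_1] = ((1.6)·(1.6) + (-2.4)·(-2.4) + (-2.4)·(-2.4) + (3.6)·(3.6) + (-0.4)·(-0.4)) / 4 = 27.2/4 = 6.8
  S[X_1,X_2] = ((1.6)·(0.2) + (-2.4)·(1.2) + (-2.4)·(-0.8) + (3.6)·(1.2) + (-0.4)·(-1.8)) / 4 = 4.4/4 = 1.1
  S[X_2,X_2] = ((0.2)·(0.2) + (1.2)·(1.2) + (-0.8)·(-0.8) + (1.2)·(1.2) + (-1.8)·(-1.8)) / 4 = 6.8/4 = 1.7
  S = [[6.8, 1.1],
 [1.1, 1.7]].

Step 3 — invert S. det(S) = 6.8·1.7 - (1.1)² = 10.35.
  S^{-1} = (1/det) · [[d, -b], [-b, a]] = [[0.1643, -0.1063],
 [-0.1063, 0.657]].

Step 4 — quadratic form (x̄ - mu_0)^T · S^{-1} · (x̄ - mu_0):
  S^{-1} · (x̄ - mu_0) = (0.2029, 0.9275),
  (x̄ - mu_0)^T · [...] = (2.4)·(0.2029) + (1.8)·(0.9275) = 2.1565.

Step 5 — scale by n: T² = 5 · 2.1565 = 10.7826.

T² ≈ 10.7826


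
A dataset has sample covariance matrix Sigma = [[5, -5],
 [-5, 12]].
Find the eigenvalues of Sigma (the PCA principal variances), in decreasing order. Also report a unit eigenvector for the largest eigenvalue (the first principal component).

Step 1 — characteristic polynomial of 2×2 Sigma:
  det(Sigma - λI) = λ² - trace · λ + det = 0.
  trace = 5 + 12 = 17, det = 5·12 - (-5)² = 35.
Step 2 — discriminant:
  Δ = trace² - 4·det = 289 - 140 = 149.
Step 3 — eigenvalues:
  λ = (trace ± √Δ)/2 = (17 ± 12.2066)/2,
  λ_1 = 14.6033,  λ_2 = 2.3967.

Step 4 — unit eigenvector for λ_1: solve (Sigma - λ_1 I)v = 0. First row:
  (5 - 14.6033)·v_x + (-5)·v_y = 0, i.e. (-9.6033)·v_x + (-5)·v_y = 0,
  so v ∝ (b, λ_1 - a) = (-5, 9.6033); multiply by -1 so the first entry is positive: u = (5, -9.6033).
  ||u|| = √((5)² + (-9.6033)²) = √(117.2229) ≈ 10.827,
  v_1 = u/||u|| ≈ (0.4618, -0.887) (||v_1|| = 1).

λ_1 = 14.6033,  λ_2 = 2.3967;  v_1 ≈ (0.4618, -0.887)


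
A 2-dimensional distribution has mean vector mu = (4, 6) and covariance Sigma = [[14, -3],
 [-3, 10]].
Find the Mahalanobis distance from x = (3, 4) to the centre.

Step 1 — centre the observation: (x - mu) = (-1, -2).

Step 2 — invert Sigma. det(Sigma) = 14·10 - (-3)² = 131.
  Sigma^{-1} = (1/det) · [[d, -b], [-b, a]] = [[0.0763, 0.0229],
 [0.0229, 0.1069]].

Step 3 — form the quadratic (x - mu)^T · Sigma^{-1} · (x - mu):
  Sigma^{-1} · (x - mu) = (-0.1221, -0.2366).
  (x - mu)^T · [Sigma^{-1} · (x - mu)] = (-1)·(-0.1221) + (-2)·(-0.2366) = 0.5954.

Step 4 — take square root: d = √(0.5954) ≈ 0.7716.

d(x, mu) = √(0.5954) ≈ 0.7716


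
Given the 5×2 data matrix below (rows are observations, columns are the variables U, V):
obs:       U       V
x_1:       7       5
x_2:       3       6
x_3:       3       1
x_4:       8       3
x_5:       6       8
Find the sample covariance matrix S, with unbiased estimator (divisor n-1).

Step 1 — column means:
  mean(U) = (7 + 3 + 3 + 8 + 6) / 5 = 27/5 = 5.4
  mean(V) = (5 + 6 + 1 + 3 + 8) / 5 = 23/5 = 4.6

Step 2 — sample covariance S[i,j] = (1/(n-1)) · Σ_k (x_{k,i} - mean_i) · (x_{k,j} - mean_j), with n-1 = 4.
  S[U,U] = ((1.6)·(1.6) + (-2.4)·(-2.4) + (-2.4)·(-2.4) + (2.6)·(2.6) + (0.6)·(0.6)) / 4 = 21.2/4 = 5.3
  S[U,V] = ((1.6)·(0.4) + (-2.4)·(1.4) + (-2.4)·(-3.6) + (2.6)·(-1.6) + (0.6)·(3.4)) / 4 = 3.8/4 = 0.95
  S[V,V] = ((0.4)·(0.4) + (1.4)·(1.4) + (-3.6)·(-3.6) + (-1.6)·(-1.6) + (3.4)·(3.4)) / 4 = 29.2/4 = 7.3

S is symmetric (S[j,i] = S[i,j]). Assembling:

S = [[5.3, 0.95],
 [0.95, 7.3]]


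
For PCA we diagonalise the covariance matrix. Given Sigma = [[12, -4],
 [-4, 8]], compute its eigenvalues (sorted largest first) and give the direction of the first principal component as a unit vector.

Step 1 — characteristic polynomial of 2×2 Sigma:
  det(Sigma - λI) = λ² - trace · λ + det = 0.
  trace = 12 + 8 = 20, det = 12·8 - (-4)² = 80.
Step 2 — discriminant:
  Δ = trace² - 4·det = 400 - 320 = 80.
Step 3 — eigenvalues:
  λ = (trace ± √Δ)/2 = (20 ± 8.9443)/2,
  λ_1 = 14.4721,  λ_2 = 5.5279.

Step 4 — unit eigenvector for λ_1: solve (Sigma - λ_1 I)v = 0. First row:
  (12 - 14.4721)·v_x + (-4)·v_y = 0, i.e. (-2.4721)·v_x + (-4)·v_y = 0,
  so v ∝ (b, λ_1 - a) = (-4, 2.4721); multiply by -1 so the first entry is positive: u = (4, -2.4721).
  ||u|| = √((4)² + (-2.4721)²) = √(22.1115) ≈ 4.7023,
  v_1 = u/||u|| ≈ (0.8507, -0.5257) (||v_1|| = 1).

λ_1 = 14.4721,  λ_2 = 5.5279;  v_1 ≈ (0.8507, -0.5257)


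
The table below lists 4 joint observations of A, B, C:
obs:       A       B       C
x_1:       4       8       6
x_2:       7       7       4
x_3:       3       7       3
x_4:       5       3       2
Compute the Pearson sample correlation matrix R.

Step 1 — column means:
  mean(A) = (4 + 7 + 3 + 5) / 4 = 19/4 = 4.75
  mean(B) = (8 + 7 + 7 + 3) / 4 = 25/4 = 6.25
  mean(C) = (6 + 4 + 3 + 2) / 4 = 15/4 = 3.75

Step 2 — sample variances and covariances s[i,j] = (1/(n-1)) · Σ_k (x_{k,i} - mean_i) · (x_{k,j} - mean_j), with n-1 = 3:
  s[A,A] = ((-0.75)·(-0.75) + (2.25)·(2.25) + (-1.75)·(-1.75) + (0.25)·(0.25)) / 3 = 8.75/3 = 2.9167
  s[A,B] = ((-0.75)·(1.75) + (2.25)·(0.75) + (-1.75)·(0.75) + (0.25)·(-3.25)) / 3 = -1.75/3 = -0.5833
  s[A,C] = ((-0.75)·(2.25) + (2.25)·(0.25) + (-1.75)·(-0.75) + (0.25)·(-1.75)) / 3 = -0.25/3 = -0.0833
  s[B,B] = ((1.75)·(1.75) + (0.75)·(0.75) + (0.75)·(0.75) + (-3.25)·(-3.25)) / 3 = 14.75/3 = 4.9167
  s[B,C] = ((1.75)·(2.25) + (0.75)·(0.25) + (0.75)·(-0.75) + (-3.25)·(-1.75)) / 3 = 9.25/3 = 3.0833
  s[C,C] = ((2.25)·(2.25) + (0.25)·(0.25) + (-0.75)·(-0.75) + (-1.75)·(-1.75)) / 3 = 8.75/3 = 2.9167
  Sample standard deviations s_i = √(s[i,i]):
  s(A) = √(2.9167) = 1.7078
  s(B) = √(4.9167) = 2.2174
  s(C) = √(2.9167) = 1.7078

Step 3 — r_{ij} = s_{ij} / (s_i · s_j):
  r[A,A] = 1 (diagonal).
  r[A,B] = -0.5833 / (1.7078 · 2.2174) = -0.5833 / 3.7869 = -0.154
  r[A,C] = -0.0833 / (1.7078 · 1.7078) = -0.0833 / 2.9167 = -0.0286
  r[B,B] = 1 (diagonal).
  r[B,C] = 3.0833 / (2.2174 · 1.7078) = 3.0833 / 3.7869 = 0.8142
  r[C,C] = 1 (diagonal).

R is symmetric with unit diagonal. Assembling:

R = [[1, -0.154, -0.0286],
 [-0.154, 1, 0.8142],
 [-0.0286, 0.8142, 1]]


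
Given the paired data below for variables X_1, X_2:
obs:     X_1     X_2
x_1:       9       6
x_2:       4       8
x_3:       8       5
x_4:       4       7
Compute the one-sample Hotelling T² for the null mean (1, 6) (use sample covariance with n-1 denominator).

Step 1 — sample mean vector:
  mean(X_1) = (9 + 4 + 8 + 4) / 4 = 25/4 = 6.25
  mean(X_2) = (6 + 8 + 5 + 7) / 4 = 26/4 = 6.5
  x̄ = (6.25, 6.5),  deviation x̄ - mu_0 = (6.25, 6.5) - (1, 6) = (5.25, 0.5).

Step 2 — sample covariance matrix, S[i,j] = (1/(n-1)) · Σ_k (x_{k,i} - mean_i) · (x_{k,j} - mean_j), divisor n-1 = 3:
  S[X_1,X_1] = ((2.75)·(2.75) + (-2.25)·(-2.25) + (1.75)·(1.75) + (-2.25)·(-2.25)) / 3 = 20.75/3 = 6.9167
  S[X_1,X_2] = ((2.75)·(-0.5) + (-2.25)·(1.5) + (1.75)·(-1.5) + (-2.25)·(0.5)) / 3 = -8.5/3 = -2.8333
  S[X_2,X_2] = ((-0.5)·(-0.5) + (1.5)·(1.5) + (-1.5)·(-1.5) + (0.5)·(0.5)) / 3 = 5/3 = 1.6667
  S = [[6.9167, -2.8333],
 [-2.8333, 1.6667]].

Step 3 — invert S. det(S) = 6.9167·1.6667 - (-2.8333)² = 3.5.
  S^{-1} = (1/det) · [[d, -b], [-b, a]] = [[0.4762, 0.8095],
 [0.8095, 1.9762]].

Step 4 — quadratic form (x̄ - mu_0)^T · S^{-1} · (x̄ - mu_0):
  S^{-1} · (x̄ - mu_0) = (2.9048, 5.2381),
  (x̄ - mu_0)^T · [...] = (5.25)·(2.9048) + (0.5)·(5.2381) = 17.869.

Step 5 — scale by n: T² = 4 · 17.869 = 71.4762.

T² ≈ 71.4762


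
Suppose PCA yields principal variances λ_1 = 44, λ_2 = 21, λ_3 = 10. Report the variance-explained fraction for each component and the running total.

Step 1 — total variance = trace(Sigma) = Σ λ_i = 44 + 21 + 10 = 75.

Step 2 — fraction explained by component i = λ_i / Σ λ:
  PC1: 44/75 = 0.5867
  PC2: 21/75 = 0.28
  PC3: 10/75 = 0.1333

Step 3 — cumulative fraction after k components = (λ_1 + ... + λ_k) / Σ λ:
  k = 1: 44/75 = 0.5867
  k = 2: (44 + 21)/75 = 65/75 = 0.8667
  k = 3: (44 + 21 + 10)/75 = 75/75 = 1

Summary (fraction, with percent):

explained: PC1 0.5867 (58.67%), PC2 0.28 (28%), PC3 0.1333 (13.33%);  cumulative: 0.5867, 0.8667, 1


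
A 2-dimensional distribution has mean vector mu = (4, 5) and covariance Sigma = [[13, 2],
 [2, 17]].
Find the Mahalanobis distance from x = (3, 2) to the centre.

Step 1 — centre the observation: (x - mu) = (-1, -3).

Step 2 — invert Sigma. det(Sigma) = 13·17 - (2)² = 217.
  Sigma^{-1} = (1/det) · [[d, -b], [-b, a]] = [[0.0783, -0.0092],
 [-0.0092, 0.0599]].

Step 3 — form the quadratic (x - mu)^T · Sigma^{-1} · (x - mu):
  Sigma^{-1} · (x - mu) = (-0.0507, -0.1705).
  (x - mu)^T · [Sigma^{-1} · (x - mu)] = (-1)·(-0.0507) + (-3)·(-0.1705) = 0.5622.

Step 4 — take square root: d = √(0.5622) ≈ 0.7498.

d(x, mu) = √(0.5622) ≈ 0.7498


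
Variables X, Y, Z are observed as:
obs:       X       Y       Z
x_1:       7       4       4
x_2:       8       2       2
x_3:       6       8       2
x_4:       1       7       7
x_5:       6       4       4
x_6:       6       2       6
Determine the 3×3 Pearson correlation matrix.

Step 1 — column means:
  mean(X) = (7 + 8 + 6 + 1 + 6 + 6) / 6 = 34/6 = 5.6667
  mean(Y) = (4 + 2 + 8 + 7 + 4 + 2) / 6 = 27/6 = 4.5
  mean(Z) = (4 + 2 + 2 + 7 + 4 + 6) / 6 = 25/6 = 4.1667

Step 2 — sample variances and covariances s[i,j] = (1/(n-1)) · Σ_k (x_{k,i} - mean_i) · (x_{k,j} - mean_j), with n-1 = 5:
  s[X,X] = ((1.3333)·(1.3333) + (2.3333)·(2.3333) + (0.3333)·(0.3333) + (-4.6667)·(-4.6667) + (0.3333)·(0.3333) + (0.3333)·(0.3333)) / 5 = 29.3333/5 = 5.8667
  s[X,Y] = ((1.3333)·(-0.5) + (2.3333)·(-2.5) + (0.3333)·(3.5) + (-4.6667)·(2.5) + (0.3333)·(-0.5) + (0.3333)·(-2.5)) / 5 = -18/5 = -3.6
  s[X,Z] = ((1.3333)·(-0.1667) + (2.3333)·(-2.1667) + (0.3333)·(-2.1667) + (-4.6667)·(2.8333) + (0.3333)·(-0.1667) + (0.3333)·(1.8333)) / 5 = -18.6667/5 = -3.7333
  s[Y,Y] = ((-0.5)·(-0.5) + (-2.5)·(-2.5) + (3.5)·(3.5) + (2.5)·(2.5) + (-0.5)·(-0.5) + (-2.5)·(-2.5)) / 5 = 31.5/5 = 6.3
  s[Y,Z] = ((-0.5)·(-0.1667) + (-2.5)·(-2.1667) + (3.5)·(-2.1667) + (2.5)·(2.8333) + (-0.5)·(-0.1667) + (-2.5)·(1.8333)) / 5 = 0.5/5 = 0.1
  s[Z,Z] = ((-0.1667)·(-0.1667) + (-2.1667)·(-2.1667) + (-2.1667)·(-2.1667) + (2.8333)·(2.8333) + (-0.1667)·(-0.1667) + (1.8333)·(1.8333)) / 5 = 20.8333/5 = 4.1667
  Sample standard deviations s_i = √(s[i,i]):
  s(X) = √(5.8667) = 2.4221
  s(Y) = √(6.3) = 2.51
  s(Z) = √(4.1667) = 2.0412

Step 3 — r_{ij} = s_{ij} / (s_i · s_j):
  r[X,X] = 1 (diagonal).
  r[X,Y] = -3.6 / (2.4221 · 2.51) = -3.6 / 6.0795 = -0.5922
  r[X,Z] = -3.7333 / (2.4221 · 2.0412) = -3.7333 / 4.9441 = -0.7551
  r[Y,Y] = 1 (diagonal).
  r[Y,Z] = 0.1 / (2.51 · 2.0412) = 0.1 / 5.1235 = 0.0195
  r[Z,Z] = 1 (diagonal).

R is symmetric with unit diagonal. Assembling:

R = [[1, -0.5922, -0.7551],
 [-0.5922, 1, 0.0195],
 [-0.7551, 0.0195, 1]]


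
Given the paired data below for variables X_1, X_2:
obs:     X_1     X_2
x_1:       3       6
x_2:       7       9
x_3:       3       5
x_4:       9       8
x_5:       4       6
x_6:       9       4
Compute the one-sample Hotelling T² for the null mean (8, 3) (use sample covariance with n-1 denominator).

Step 1 — sample mean vector:
  mean(X_1) = (3 + 7 + 3 + 9 + 4 + 9) / 6 = 35/6 = 5.8333
  mean(X_2) = (6 + 9 + 5 + 8 + 6 + 4) / 6 = 38/6 = 6.3333
  x̄ = (5.8333, 6.3333),  deviation x̄ - mu_0 = (5.8333, 6.3333) - (8, 3) = (-2.1667, 3.3333).

Step 2 — sample covariance matrix, S[i,j] = (1/(n-1)) · Σ_k (x_{k,i} - mean_i) · (x_{k,j} - mean_j), divisor n-1 = 5:
  S[X_1,X_1] = ((-2.8333)·(-2.8333) + (1.1667)·(1.1667) + (-2.8333)·(-2.8333) + (3.1667)·(3.1667) + (-1.8333)·(-1.8333) + (3.1667)·(3.1667)) / 5 = 40.8333/5 = 8.1667
  S[X_1,X_2] = ((-2.8333)·(-0.3333) + (1.1667)·(2.6667) + (-2.8333)·(-1.3333) + (3.1667)·(1.6667) + (-1.8333)·(-0.3333) + (3.1667)·(-2.3333)) / 5 = 6.3333/5 = 1.2667
  S[X_2,X_2] = ((-0.3333)·(-0.3333) + (2.6667)·(2.6667) + (-1.3333)·(-1.3333) + (1.6667)·(1.6667) + (-0.3333)·(-0.3333) + (-2.3333)·(-2.3333)) / 5 = 17.3333/5 = 3.4667
  S = [[8.1667, 1.2667],
 [1.2667, 3.4667]].

Step 3 — invert S. det(S) = 8.1667·3.4667 - (1.2667)² = 26.7067.
  S^{-1} = (1/det) · [[d, -b], [-b, a]] = [[0.1298, -0.0474],
 [-0.0474, 0.3058]].

Step 4 — quadratic form (x̄ - mu_0)^T · S^{-1} · (x̄ - mu_0):
  S^{-1} · (x̄ - mu_0) = (-0.4393, 1.1221),
  (x̄ - mu_0)^T · [...] = (-2.1667)·(-0.4393) + (3.3333)·(1.1221) = 4.6921.

Step 5 — scale by n: T² = 6 · 4.6921 = 28.1528.

T² ≈ 28.1528


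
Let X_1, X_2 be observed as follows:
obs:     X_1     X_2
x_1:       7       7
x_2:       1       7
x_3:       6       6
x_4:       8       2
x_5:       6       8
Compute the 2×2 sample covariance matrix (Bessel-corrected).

Step 1 — column means:
  mean(X_1) = (7 + 1 + 6 + 8 + 6) / 5 = 28/5 = 5.6
  mean(X_2) = (7 + 7 + 6 + 2 + 8) / 5 = 30/5 = 6

Step 2 — sample covariance S[i,j] = (1/(n-1)) · Σ_k (x_{k,i} - mean_i) · (x_{k,j} - mean_j), with n-1 = 4.
  S[X_1,X_1] = ((1.4)·(1.4) + (-4.6)·(-4.6) + (0.4)·(0.4) + (2.4)·(2.4) + (0.4)·(0.4)) / 4 = 29.2/4 = 7.3
  S[X_1,X_2] = ((1.4)·(1) + (-4.6)·(1) + (0.4)·(0) + (2.4)·(-4) + (0.4)·(2)) / 4 = -12/4 = -3
  S[X_2,X_2] = ((1)·(1) + (1)·(1) + (0)·(0) + (-4)·(-4) + (2)·(2)) / 4 = 22/4 = 5.5

S is symmetric (S[j,i] = S[i,j]). Assembling:

S = [[7.3, -3],
 [-3, 5.5]]


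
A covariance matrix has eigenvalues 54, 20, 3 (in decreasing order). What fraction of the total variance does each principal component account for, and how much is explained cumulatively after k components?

Step 1 — total variance = trace(Sigma) = Σ λ_i = 54 + 20 + 3 = 77.

Step 2 — fraction explained by component i = λ_i / Σ λ:
  PC1: 54/77 = 0.7013
  PC2: 20/77 = 0.2597
  PC3: 3/77 = 0.039

Step 3 — cumulative fraction after k components = (λ_1 + ... + λ_k) / Σ λ:
  k = 1: 54/77 = 0.7013
  k = 2: (54 + 20)/77 = 74/77 = 0.961
  k = 3: (54 + 20 + 3)/77 = 77/77 = 1

Summary (fraction, with percent):

explained: PC1 0.7013 (70.13%), PC2 0.2597 (25.97%), PC3 0.039 (3.9%);  cumulative: 0.7013, 0.961, 1


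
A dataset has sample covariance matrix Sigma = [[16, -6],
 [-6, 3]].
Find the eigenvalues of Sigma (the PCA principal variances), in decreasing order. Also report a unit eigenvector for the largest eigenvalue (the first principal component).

Step 1 — characteristic polynomial of 2×2 Sigma:
  det(Sigma - λI) = λ² - trace · λ + det = 0.
  trace = 16 + 3 = 19, det = 16·3 - (-6)² = 12.
Step 2 — discriminant:
  Δ = trace² - 4·det = 361 - 48 = 313.
Step 3 — eigenvalues:
  λ = (trace ± √Δ)/2 = (19 ± 17.6918)/2,
  λ_1 = 18.3459,  λ_2 = 0.6541.

Step 4 — unit eigenvector for λ_1: solve (Sigma - λ_1 I)v = 0. First row:
  (16 - 18.3459)·v_x + (-6)·v_y = 0, i.e. (-2.3459)·v_x + (-6)·v_y = 0,
  so v ∝ (b, λ_1 - a) = (-6, 2.3459); multiply by -1 so the first entry is positive: u = (6, -2.3459).
  ||u|| = √((6)² + (-2.3459)²) = √(41.5033) ≈ 6.4423,
  v_1 = u/||u|| ≈ (0.9313, -0.3641) (||v_1|| = 1).

λ_1 = 18.3459,  λ_2 = 0.6541;  v_1 ≈ (0.9313, -0.3641)


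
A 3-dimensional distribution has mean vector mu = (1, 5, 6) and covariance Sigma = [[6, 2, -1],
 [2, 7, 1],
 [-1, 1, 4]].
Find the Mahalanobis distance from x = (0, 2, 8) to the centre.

Step 1 — centre the observation: (x - mu) = (-1, -3, 2).

Step 2 — invert Sigma (cofactor / det for 3×3, or solve directly):
  Sigma^{-1} = [[0.2, -0.0667, 0.0667],
 [-0.0667, 0.1704, -0.0593],
 [0.0667, -0.0593, 0.2815]].

Step 3 — form the quadratic (x - mu)^T · Sigma^{-1} · (x - mu):
  Sigma^{-1} · (x - mu) = (0.1333, -0.563, 0.6741).
  (x - mu)^T · [Sigma^{-1} · (x - mu)] = (-1)·(0.1333) + (-3)·(-0.563) + (2)·(0.6741) = 2.9037.

Step 4 — take square root: d = √(2.9037) ≈ 1.704.

d(x, mu) = √(2.9037) ≈ 1.704


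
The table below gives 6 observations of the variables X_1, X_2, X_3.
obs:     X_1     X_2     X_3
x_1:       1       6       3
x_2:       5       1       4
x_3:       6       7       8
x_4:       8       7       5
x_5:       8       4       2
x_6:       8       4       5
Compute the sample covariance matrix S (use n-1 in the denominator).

Step 1 — column means:
  mean(X_1) = (1 + 5 + 6 + 8 + 8 + 8) / 6 = 36/6 = 6
  mean(X_2) = (6 + 1 + 7 + 7 + 4 + 4) / 6 = 29/6 = 4.8333
  mean(X_3) = (3 + 4 + 8 + 5 + 2 + 5) / 6 = 27/6 = 4.5

Step 2 — sample covariance S[i,j] = (1/(n-1)) · Σ_k (x_{k,i} - mean_i) · (x_{k,j} - mean_j), with n-1 = 5.
  S[X_1,X_1] = ((-5)·(-5) + (-1)·(-1) + (0)·(0) + (2)·(2) + (2)·(2) + (2)·(2)) / 5 = 38/5 = 7.6
  S[X_1,X_2] = ((-5)·(1.1667) + (-1)·(-3.8333) + (0)·(2.1667) + (2)·(2.1667) + (2)·(-0.8333) + (2)·(-0.8333)) / 5 = -1/5 = -0.2
  S[X_1,X_3] = ((-5)·(-1.5) + (-1)·(-0.5) + (0)·(3.5) + (2)·(0.5) + (2)·(-2.5) + (2)·(0.5)) / 5 = 5/5 = 1
  S[X_2,X_2] = ((1.1667)·(1.1667) + (-3.8333)·(-3.8333) + (2.1667)·(2.1667) + (2.1667)·(2.1667) + (-0.8333)·(-0.8333) + (-0.8333)·(-0.8333)) / 5 = 26.8333/5 = 5.3667
  S[X_2,X_3] = ((1.1667)·(-1.5) + (-3.8333)·(-0.5) + (2.1667)·(3.5) + (2.1667)·(0.5) + (-0.8333)·(-2.5) + (-0.8333)·(0.5)) / 5 = 10.5/5 = 2.1
  S[X_3,X_3] = ((-1.5)·(-1.5) + (-0.5)·(-0.5) + (3.5)·(3.5) + (0.5)·(0.5) + (-2.5)·(-2.5) + (0.5)·(0.5)) / 5 = 21.5/5 = 4.3

S is symmetric (S[j,i] = S[i,j]). Assembling:

S = [[7.6, -0.2, 1],
 [-0.2, 5.3667, 2.1],
 [1, 2.1, 4.3]]


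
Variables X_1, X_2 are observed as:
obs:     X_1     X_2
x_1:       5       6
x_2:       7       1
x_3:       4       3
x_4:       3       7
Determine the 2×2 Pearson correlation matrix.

Step 1 — column means:
  mean(X_1) = (5 + 7 + 4 + 3) / 4 = 19/4 = 4.75
  mean(X_2) = (6 + 1 + 3 + 7) / 4 = 17/4 = 4.25

Step 2 — sample variances and covariances s[i,j] = (1/(n-1)) · Σ_k (x_{k,i} - mean_i) · (x_{k,j} - mean_j), with n-1 = 3:
  s[X_1,X_1] = ((0.25)·(0.25) + (2.25)·(2.25) + (-0.75)·(-0.75) + (-1.75)·(-1.75)) / 3 = 8.75/3 = 2.9167
  s[X_1,X_2] = ((0.25)·(1.75) + (2.25)·(-3.25) + (-0.75)·(-1.25) + (-1.75)·(2.75)) / 3 = -10.75/3 = -3.5833
  s[X_2,X_2] = ((1.75)·(1.75) + (-3.25)·(-3.25) + (-1.25)·(-1.25) + (2.75)·(2.75)) / 3 = 22.75/3 = 7.5833
  Sample standard deviations s_i = √(s[i,i]):
  s(X_1) = √(2.9167) = 1.7078
  s(X_2) = √(7.5833) = 2.7538

Step 3 — r_{ij} = s_{ij} / (s_i · s_j):
  r[X_1,X_1] = 1 (diagonal).
  r[X_1,X_2] = -3.5833 / (1.7078 · 2.7538) = -3.5833 / 4.703 = -0.7619
  r[X_2,X_2] = 1 (diagonal).

R is symmetric with unit diagonal. Assembling:

R = [[1, -0.7619],
 [-0.7619, 1]]


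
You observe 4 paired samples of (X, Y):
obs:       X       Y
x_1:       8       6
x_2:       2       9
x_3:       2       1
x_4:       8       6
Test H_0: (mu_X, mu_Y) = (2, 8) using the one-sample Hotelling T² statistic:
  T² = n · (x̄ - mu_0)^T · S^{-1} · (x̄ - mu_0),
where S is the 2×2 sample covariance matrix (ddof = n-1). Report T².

Step 1 — sample mean vector:
  mean(X) = (8 + 2 + 2 + 8) / 4 = 20/4 = 5
  mean(Y) = (6 + 9 + 1 + 6) / 4 = 22/4 = 5.5
  x̄ = (5, 5.5),  deviation x̄ - mu_0 = (5, 5.5) - (2, 8) = (3, -2.5).

Step 2 — sample covariance matrix, S[i,j] = (1/(n-1)) · Σ_k (x_{k,i} - mean_i) · (x_{k,j} - mean_j), divisor n-1 = 3:
  S[X,X] = ((3)·(3) + (-3)·(-3) + (-3)·(-3) + (3)·(3)) / 3 = 36/3 = 12
  S[X,Y] = ((3)·(0.5) + (-3)·(3.5) + (-3)·(-4.5) + (3)·(0.5)) / 3 = 6/3 = 2
  S[Y,Y] = ((0.5)·(0.5) + (3.5)·(3.5) + (-4.5)·(-4.5) + (0.5)·(0.5)) / 3 = 33/3 = 11
  S = [[12, 2],
 [2, 11]].

Step 3 — invert S. det(S) = 12·11 - (2)² = 128.
  S^{-1} = (1/det) · [[d, -b], [-b, a]] = [[0.0859, -0.0156],
 [-0.0156, 0.0938]].

Step 4 — quadratic form (x̄ - mu_0)^T · S^{-1} · (x̄ - mu_0):
  S^{-1} · (x̄ - mu_0) = (0.2969, -0.2812),
  (x̄ - mu_0)^T · [...] = (3)·(0.2969) + (-2.5)·(-0.2812) = 1.5938.

Step 5 — scale by n: T² = 4 · 1.5938 = 6.375.

T² ≈ 6.375


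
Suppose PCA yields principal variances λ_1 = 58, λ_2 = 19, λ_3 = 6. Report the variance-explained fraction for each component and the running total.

Step 1 — total variance = trace(Sigma) = Σ λ_i = 58 + 19 + 6 = 83.

Step 2 — fraction explained by component i = λ_i / Σ λ:
  PC1: 58/83 = 0.6988
  PC2: 19/83 = 0.2289
  PC3: 6/83 = 0.0723

Step 3 — cumulative fraction after k components = (λ_1 + ... + λ_k) / Σ λ:
  k = 1: 58/83 = 0.6988
  k = 2: (58 + 19)/83 = 77/83 = 0.9277
  k = 3: (58 + 19 + 6)/83 = 83/83 = 1

Summary (fraction, with percent):

explained: PC1 0.6988 (69.88%), PC2 0.2289 (22.89%), PC3 0.0723 (7.23%);  cumulative: 0.6988, 0.9277, 1


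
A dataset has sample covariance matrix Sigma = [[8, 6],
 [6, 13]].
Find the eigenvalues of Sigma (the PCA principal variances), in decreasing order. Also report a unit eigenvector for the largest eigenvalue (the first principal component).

Step 1 — characteristic polynomial of 2×2 Sigma:
  det(Sigma - λI) = λ² - trace · λ + det = 0.
  trace = 8 + 13 = 21, det = 8·13 - (6)² = 68.
Step 2 — discriminant:
  Δ = trace² - 4·det = 441 - 272 = 169.
Step 3 — eigenvalues:
  λ = (trace ± √Δ)/2 = (21 ± 13)/2,
  λ_1 = 17,  λ_2 = 4.

Step 4 — unit eigenvector for λ_1: solve (Sigma - λ_1 I)v = 0. First row:
  (8 - 17)·v_x + (6)·v_y = 0, i.e. (-9)·v_x + (6)·v_y = 0,
  so v ∝ (b, λ_1 - a) = (6, 9) = u.
  ||u|| = √((6)² + (9)²) = √(117) ≈ 10.8167,
  v_1 = u/||u|| ≈ (0.5547, 0.8321) (||v_1|| = 1).

λ_1 = 17,  λ_2 = 4;  v_1 ≈ (0.5547, 0.8321)


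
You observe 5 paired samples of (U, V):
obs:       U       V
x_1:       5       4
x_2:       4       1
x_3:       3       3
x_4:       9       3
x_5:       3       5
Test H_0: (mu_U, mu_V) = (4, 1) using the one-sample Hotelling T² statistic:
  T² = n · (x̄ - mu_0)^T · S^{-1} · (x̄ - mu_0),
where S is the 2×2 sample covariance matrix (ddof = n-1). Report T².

Step 1 — sample mean vector:
  mean(U) = (5 + 4 + 3 + 9 + 3) / 5 = 24/5 = 4.8
  mean(V) = (4 + 1 + 3 + 3 + 5) / 5 = 16/5 = 3.2
  x̄ = (4.8, 3.2),  deviation x̄ - mu_0 = (4.8, 3.2) - (4, 1) = (0.8, 2.2).

Step 2 — sample covariance matrix, S[i,j] = (1/(n-1)) · Σ_k (x_{k,i} - mean_i) · (x_{k,j} - mean_j), divisor n-1 = 4:
  S[U,U] = ((0.2)·(0.2) + (-0.8)·(-0.8) + (-1.8)·(-1.8) + (4.2)·(4.2) + (-1.8)·(-1.8)) / 4 = 24.8/4 = 6.2
  S[U,V] = ((0.2)·(0.8) + (-0.8)·(-2.2) + (-1.8)·(-0.2) + (4.2)·(-0.2) + (-1.8)·(1.8)) / 4 = -1.8/4 = -0.45
  S[V,V] = ((0.8)·(0.8) + (-2.2)·(-2.2) + (-0.2)·(-0.2) + (-0.2)·(-0.2) + (1.8)·(1.8)) / 4 = 8.8/4 = 2.2
  S = [[6.2, -0.45],
 [-0.45, 2.2]].

Step 3 — invert S. det(S) = 6.2·2.2 - (-0.45)² = 13.4375.
  S^{-1} = (1/det) · [[d, -b], [-b, a]] = [[0.1637, 0.0335],
 [0.0335, 0.4614]].

Step 4 — quadratic form (x̄ - mu_0)^T · S^{-1} · (x̄ - mu_0):
  S^{-1} · (x̄ - mu_0) = (0.2047, 1.0419),
  (x̄ - mu_0)^T · [...] = (0.8)·(0.2047) + (2.2)·(1.0419) = 2.4558.

Step 5 — scale by n: T² = 5 · 2.4558 = 12.2791.

T² ≈ 12.2791


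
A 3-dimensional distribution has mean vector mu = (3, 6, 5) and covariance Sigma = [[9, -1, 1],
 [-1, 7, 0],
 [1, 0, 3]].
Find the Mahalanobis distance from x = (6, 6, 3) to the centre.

Step 1 — centre the observation: (x - mu) = (3, 0, -2).

Step 2 — invert Sigma (cofactor / det for 3×3, or solve directly):
  Sigma^{-1} = [[0.1173, 0.0168, -0.0391],
 [0.0168, 0.1453, -0.0056],
 [-0.0391, -0.0056, 0.3464]].

Step 3 — form the quadratic (x - mu)^T · Sigma^{-1} · (x - mu):
  Sigma^{-1} · (x - mu) = (0.4302, 0.0615, -0.8101).
  (x - mu)^T · [Sigma^{-1} · (x - mu)] = (3)·(0.4302) + (0)·(0.0615) + (-2)·(-0.8101) = 2.9106.

Step 4 — take square root: d = √(2.9106) ≈ 1.7061.

d(x, mu) = √(2.9106) ≈ 1.7061


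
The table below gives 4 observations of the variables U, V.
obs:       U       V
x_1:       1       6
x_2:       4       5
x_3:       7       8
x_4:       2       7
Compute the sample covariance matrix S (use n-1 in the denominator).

Step 1 — column means:
  mean(U) = (1 + 4 + 7 + 2) / 4 = 14/4 = 3.5
  mean(V) = (6 + 5 + 8 + 7) / 4 = 26/4 = 6.5

Step 2 — sample covariance S[i,j] = (1/(n-1)) · Σ_k (x_{k,i} - mean_i) · (x_{k,j} - mean_j), with n-1 = 3.
  S[U,U] = ((-2.5)·(-2.5) + (0.5)·(0.5) + (3.5)·(3.5) + (-1.5)·(-1.5)) / 3 = 21/3 = 7
  S[U,V] = ((-2.5)·(-0.5) + (0.5)·(-1.5) + (3.5)·(1.5) + (-1.5)·(0.5)) / 3 = 5/3 = 1.6667
  S[V,V] = ((-0.5)·(-0.5) + (-1.5)·(-1.5) + (1.5)·(1.5) + (0.5)·(0.5)) / 3 = 5/3 = 1.6667

S is symmetric (S[j,i] = S[i,j]). Assembling:

S = [[7, 1.6667],
 [1.6667, 1.6667]]


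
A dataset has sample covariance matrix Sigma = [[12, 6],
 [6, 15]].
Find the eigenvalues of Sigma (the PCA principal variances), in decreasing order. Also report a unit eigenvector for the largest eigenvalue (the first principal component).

Step 1 — characteristic polynomial of 2×2 Sigma:
  det(Sigma - λI) = λ² - trace · λ + det = 0.
  trace = 12 + 15 = 27, det = 12·15 - (6)² = 144.
Step 2 — discriminant:
  Δ = trace² - 4·det = 729 - 576 = 153.
Step 3 — eigenvalues:
  λ = (trace ± √Δ)/2 = (27 ± 12.3693)/2,
  λ_1 = 19.6847,  λ_2 = 7.3153.

Step 4 — unit eigenvector for λ_1: solve (Sigma - λ_1 I)v = 0. First row:
  (12 - 19.6847)·v_x + (6)·v_y = 0, i.e. (-7.6847)·v_x + (6)·v_y = 0,
  so v ∝ (b, λ_1 - a) = (6, 7.6847) = u.
  ||u|| = √((6)² + (7.6847)²) = √(95.054) ≈ 9.7496,
  v_1 = u/||u|| ≈ (0.6154, 0.7882) (||v_1|| = 1).

λ_1 = 19.6847,  λ_2 = 7.3153;  v_1 ≈ (0.6154, 0.7882)


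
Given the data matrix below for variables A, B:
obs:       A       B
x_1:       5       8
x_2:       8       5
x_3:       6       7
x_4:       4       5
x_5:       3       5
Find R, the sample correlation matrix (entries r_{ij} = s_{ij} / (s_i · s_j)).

Step 1 — column means:
  mean(A) = (5 + 8 + 6 + 4 + 3) / 5 = 26/5 = 5.2
  mean(B) = (8 + 5 + 7 + 5 + 5) / 5 = 30/5 = 6

Step 2 — sample variances and covariances s[i,j] = (1/(n-1)) · Σ_k (x_{k,i} - mean_i) · (x_{k,j} - mean_j), with n-1 = 4:
  s[A,A] = ((-0.2)·(-0.2) + (2.8)·(2.8) + (0.8)·(0.8) + (-1.2)·(-1.2) + (-2.2)·(-2.2)) / 4 = 14.8/4 = 3.7
  s[A,B] = ((-0.2)·(2) + (2.8)·(-1) + (0.8)·(1) + (-1.2)·(-1) + (-2.2)·(-1)) / 4 = 1/4 = 0.25
  s[B,B] = ((2)·(2) + (-1)·(-1) + (1)·(1) + (-1)·(-1) + (-1)·(-1)) / 4 = 8/4 = 2
  Sample standard deviations s_i = √(s[i,i]):
  s(A) = √(3.7) = 1.9235
  s(B) = √(2) = 1.4142

Step 3 — r_{ij} = s_{ij} / (s_i · s_j):
  r[A,A] = 1 (diagonal).
  r[A,B] = 0.25 / (1.9235 · 1.4142) = 0.25 / 2.7203 = 0.0919
  r[B,B] = 1 (diagonal).

R is symmetric with unit diagonal. Assembling:

R = [[1, 0.0919],
 [0.0919, 1]]


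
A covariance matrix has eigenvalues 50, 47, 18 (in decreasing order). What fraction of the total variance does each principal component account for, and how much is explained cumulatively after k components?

Step 1 — total variance = trace(Sigma) = Σ λ_i = 50 + 47 + 18 = 115.

Step 2 — fraction explained by component i = λ_i / Σ λ:
  PC1: 50/115 = 0.4348
  PC2: 47/115 = 0.4087
  PC3: 18/115 = 0.1565

Step 3 — cumulative fraction after k components = (λ_1 + ... + λ_k) / Σ λ:
  k = 1: 50/115 = 0.4348
  k = 2: (50 + 47)/115 = 97/115 = 0.8435
  k = 3: (50 + 47 + 18)/115 = 115/115 = 1

Summary (fraction, with percent):

explained: PC1 0.4348 (43.48%), PC2 0.4087 (40.87%), PC3 0.1565 (15.65%);  cumulative: 0.4348, 0.8435, 1


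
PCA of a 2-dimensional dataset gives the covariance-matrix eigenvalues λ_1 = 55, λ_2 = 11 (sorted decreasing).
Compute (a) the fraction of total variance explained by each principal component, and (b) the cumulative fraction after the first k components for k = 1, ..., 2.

Step 1 — total variance = trace(Sigma) = Σ λ_i = 55 + 11 = 66.

Step 2 — fraction explained by component i = λ_i / Σ λ:
  PC1: 55/66 = 0.8333
  PC2: 11/66 = 0.1667

Step 3 — cumulative fraction after k components = (λ_1 + ... + λ_k) / Σ λ:
  k = 1: 55/66 = 0.8333
  k = 2: (55 + 11)/66 = 66/66 = 1

Summary (fraction, with percent):

explained: PC1 0.8333 (83.33%), PC2 0.1667 (16.67%);  cumulative: 0.8333, 1


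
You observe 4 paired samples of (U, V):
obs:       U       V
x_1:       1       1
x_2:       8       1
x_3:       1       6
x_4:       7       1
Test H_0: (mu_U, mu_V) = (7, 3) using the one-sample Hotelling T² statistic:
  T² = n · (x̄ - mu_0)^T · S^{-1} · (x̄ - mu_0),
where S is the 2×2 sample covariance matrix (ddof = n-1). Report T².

Step 1 — sample mean vector:
  mean(U) = (1 + 8 + 1 + 7) / 4 = 17/4 = 4.25
  mean(V) = (1 + 1 + 6 + 1) / 4 = 9/4 = 2.25
  x̄ = (4.25, 2.25),  deviation x̄ - mu_0 = (4.25, 2.25) - (7, 3) = (-2.75, -0.75).

Step 2 — sample covariance matrix, S[i,j] = (1/(n-1)) · Σ_k (x_{k,i} - mean_i) · (x_{k,j} - mean_j), divisor n-1 = 3:
  S[U,U] = ((-3.25)·(-3.25) + (3.75)·(3.75) + (-3.25)·(-3.25) + (2.75)·(2.75)) / 3 = 42.75/3 = 14.25
  S[U,V] = ((-3.25)·(-1.25) + (3.75)·(-1.25) + (-3.25)·(3.75) + (2.75)·(-1.25)) / 3 = -16.25/3 = -5.4167
  S[V,V] = ((-1.25)·(-1.25) + (-1.25)·(-1.25) + (3.75)·(3.75) + (-1.25)·(-1.25)) / 3 = 18.75/3 = 6.25
  S = [[14.25, -5.4167],
 [-5.4167, 6.25]].

Step 3 — invert S. det(S) = 14.25·6.25 - (-5.4167)² = 59.7222.
  S^{-1} = (1/det) · [[d, -b], [-b, a]] = [[0.1047, 0.0907],
 [0.0907, 0.2386]].

Step 4 — quadratic form (x̄ - mu_0)^T · S^{-1} · (x̄ - mu_0):
  S^{-1} · (x̄ - mu_0) = (-0.3558, -0.4284),
  (x̄ - mu_0)^T · [...] = (-2.75)·(-0.3558) + (-0.75)·(-0.4284) = 1.2998.

Step 5 — scale by n: T² = 4 · 1.2998 = 5.1991.

T² ≈ 5.1991


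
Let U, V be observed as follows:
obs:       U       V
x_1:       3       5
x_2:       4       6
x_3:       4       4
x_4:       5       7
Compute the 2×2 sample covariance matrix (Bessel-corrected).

Step 1 — column means:
  mean(U) = (3 + 4 + 4 + 5) / 4 = 16/4 = 4
  mean(V) = (5 + 6 + 4 + 7) / 4 = 22/4 = 5.5

Step 2 — sample covariance S[i,j] = (1/(n-1)) · Σ_k (x_{k,i} - mean_i) · (x_{k,j} - mean_j), with n-1 = 3.
  S[U,U] = ((-1)·(-1) + (0)·(0) + (0)·(0) + (1)·(1)) / 3 = 2/3 = 0.6667
  S[U,V] = ((-1)·(-0.5) + (0)·(0.5) + (0)·(-1.5) + (1)·(1.5)) / 3 = 2/3 = 0.6667
  S[V,V] = ((-0.5)·(-0.5) + (0.5)·(0.5) + (-1.5)·(-1.5) + (1.5)·(1.5)) / 3 = 5/3 = 1.6667

S is symmetric (S[j,i] = S[i,j]). Assembling:

S = [[0.6667, 0.6667],
 [0.6667, 1.6667]]


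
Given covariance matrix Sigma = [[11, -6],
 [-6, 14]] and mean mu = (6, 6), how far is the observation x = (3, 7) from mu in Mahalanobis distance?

Step 1 — centre the observation: (x - mu) = (-3, 1).

Step 2 — invert Sigma. det(Sigma) = 11·14 - (-6)² = 118.
  Sigma^{-1} = (1/det) · [[d, -b], [-b, a]] = [[0.1186, 0.0508],
 [0.0508, 0.0932]].

Step 3 — form the quadratic (x - mu)^T · Sigma^{-1} · (x - mu):
  Sigma^{-1} · (x - mu) = (-0.3051, -0.0593).
  (x - mu)^T · [Sigma^{-1} · (x - mu)] = (-3)·(-0.3051) + (1)·(-0.0593) = 0.8559.

Step 4 — take square root: d = √(0.8559) ≈ 0.9252.

d(x, mu) = √(0.8559) ≈ 0.9252


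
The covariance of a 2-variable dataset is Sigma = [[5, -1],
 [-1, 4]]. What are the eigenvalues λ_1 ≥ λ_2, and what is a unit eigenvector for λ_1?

Step 1 — characteristic polynomial of 2×2 Sigma:
  det(Sigma - λI) = λ² - trace · λ + det = 0.
  trace = 5 + 4 = 9, det = 5·4 - (-1)² = 19.
Step 2 — discriminant:
  Δ = trace² - 4·det = 81 - 76 = 5.
Step 3 — eigenvalues:
  λ = (trace ± √Δ)/2 = (9 ± 2.2361)/2,
  λ_1 = 5.618,  λ_2 = 3.382.

Step 4 — unit eigenvector for λ_1: solve (Sigma - λ_1 I)v = 0. First row:
  (5 - 5.618)·v_x + (-1)·v_y = 0, i.e. (-0.618)·v_x + (-1)·v_y = 0,
  so v ∝ (b, λ_1 - a) = (-1, 0.618); multiply by -1 so the first entry is positive: u = (1, -0.618).
  ||u|| = √((1)² + (-0.618)²) = √(1.382) ≈ 1.1756,
  v_1 = u/||u|| ≈ (0.8507, -0.5257) (||v_1|| = 1).

λ_1 = 5.618,  λ_2 = 3.382;  v_1 ≈ (0.8507, -0.5257)


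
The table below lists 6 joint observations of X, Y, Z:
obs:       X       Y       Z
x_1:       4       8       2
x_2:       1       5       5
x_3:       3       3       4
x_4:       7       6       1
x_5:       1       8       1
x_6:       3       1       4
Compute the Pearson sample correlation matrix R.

Step 1 — column means:
  mean(X) = (4 + 1 + 3 + 7 + 1 + 3) / 6 = 19/6 = 3.1667
  mean(Y) = (8 + 5 + 3 + 6 + 8 + 1) / 6 = 31/6 = 5.1667
  mean(Z) = (2 + 5 + 4 + 1 + 1 + 4) / 6 = 17/6 = 2.8333

Step 2 — sample variances and covariances s[i,j] = (1/(n-1)) · Σ_k (x_{k,i} - mean_i) · (x_{k,j} - mean_j), with n-1 = 5:
  s[X,X] = ((0.8333)·(0.8333) + (-2.1667)·(-2.1667) + (-0.1667)·(-0.1667) + (3.8333)·(3.8333) + (-2.1667)·(-2.1667) + (-0.1667)·(-0.1667)) / 5 = 24.8333/5 = 4.9667
  s[X,Y] = ((0.8333)·(2.8333) + (-2.1667)·(-0.1667) + (-0.1667)·(-2.1667) + (3.8333)·(0.8333) + (-2.1667)·(2.8333) + (-0.1667)·(-4.1667)) / 5 = 0.8333/5 = 0.1667
  s[X,Z] = ((0.8333)·(-0.8333) + (-2.1667)·(2.1667) + (-0.1667)·(1.1667) + (3.8333)·(-1.8333) + (-2.1667)·(-1.8333) + (-0.1667)·(1.1667)) / 5 = -8.8333/5 = -1.7667
  s[Y,Y] = ((2.8333)·(2.8333) + (-0.1667)·(-0.1667) + (-2.1667)·(-2.1667) + (0.8333)·(0.8333) + (2.8333)·(2.8333) + (-4.1667)·(-4.1667)) / 5 = 38.8333/5 = 7.7667
  s[Y,Z] = ((2.8333)·(-0.8333) + (-0.1667)·(2.1667) + (-2.1667)·(1.1667) + (0.8333)·(-1.8333) + (2.8333)·(-1.8333) + (-4.1667)·(1.1667)) / 5 = -16.8333/5 = -3.3667
  s[Z,Z] = ((-0.8333)·(-0.8333) + (2.1667)·(2.1667) + (1.1667)·(1.1667) + (-1.8333)·(-1.8333) + (-1.8333)·(-1.8333) + (1.1667)·(1.1667)) / 5 = 14.8333/5 = 2.9667
  Sample standard deviations s_i = √(s[i,i]):
  s(X) = √(4.9667) = 2.2286
  s(Y) = √(7.7667) = 2.7869
  s(Z) = √(2.9667) = 1.7224

Step 3 — r_{ij} = s_{ij} / (s_i · s_j):
  r[X,X] = 1 (diagonal).
  r[X,Y] = 0.1667 / (2.2286 · 2.7869) = 0.1667 / 6.2108 = 0.0268
  r[X,Z] = -1.7667 / (2.2286 · 1.7224) = -1.7667 / 3.8385 = -0.4602
  r[Y,Y] = 1 (diagonal).
  r[Y,Z] = -3.3667 / (2.7869 · 1.7224) = -3.3667 / 4.8001 = -0.7014
  r[Z,Z] = 1 (diagonal).

R is symmetric with unit diagonal. Assembling:

R = [[1, 0.0268, -0.4602],
 [0.0268, 1, -0.7014],
 [-0.4602, -0.7014, 1]]


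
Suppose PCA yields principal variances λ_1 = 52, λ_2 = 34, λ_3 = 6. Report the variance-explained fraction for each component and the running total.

Step 1 — total variance = trace(Sigma) = Σ λ_i = 52 + 34 + 6 = 92.

Step 2 — fraction explained by component i = λ_i / Σ λ:
  PC1: 52/92 = 0.5652
  PC2: 34/92 = 0.3696
  PC3: 6/92 = 0.0652

Step 3 — cumulative fraction after k components = (λ_1 + ... + λ_k) / Σ λ:
  k = 1: 52/92 = 0.5652
  k = 2: (52 + 34)/92 = 86/92 = 0.9348
  k = 3: (52 + 34 + 6)/92 = 92/92 = 1

Summary (fraction, with percent):

explained: PC1 0.5652 (56.52%), PC2 0.3696 (36.96%), PC3 0.0652 (6.52%);  cumulative: 0.5652, 0.9348, 1


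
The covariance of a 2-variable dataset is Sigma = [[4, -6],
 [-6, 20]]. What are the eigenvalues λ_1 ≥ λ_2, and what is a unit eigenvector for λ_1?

Step 1 — characteristic polynomial of 2×2 Sigma:
  det(Sigma - λI) = λ² - trace · λ + det = 0.
  trace = 4 + 20 = 24, det = 4·20 - (-6)² = 44.
Step 2 — discriminant:
  Δ = trace² - 4·det = 576 - 176 = 400.
Step 3 — eigenvalues:
  λ = (trace ± √Δ)/2 = (24 ± 20)/2,
  λ_1 = 22,  λ_2 = 2.

Step 4 — unit eigenvector for λ_1: solve (Sigma - λ_1 I)v = 0. First row:
  (4 - 22)·v_x + (-6)·v_y = 0, i.e. (-18)·v_x + (-6)·v_y = 0,
  so v ∝ (b, λ_1 - a) = (-6, 18); multiply by -1 so the first entry is positive: u = (6, -18).
  ||u|| = √((6)² + (-18)²) = √(360) ≈ 18.9737,
  v_1 = u/||u|| ≈ (0.3162, -0.9487) (||v_1|| = 1).

λ_1 = 22,  λ_2 = 2;  v_1 ≈ (0.3162, -0.9487)


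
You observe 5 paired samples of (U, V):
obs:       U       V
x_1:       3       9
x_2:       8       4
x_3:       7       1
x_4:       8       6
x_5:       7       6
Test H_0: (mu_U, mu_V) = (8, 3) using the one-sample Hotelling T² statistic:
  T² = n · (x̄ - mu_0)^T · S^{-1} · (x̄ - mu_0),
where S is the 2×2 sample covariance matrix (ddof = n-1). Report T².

Step 1 — sample mean vector:
  mean(U) = (3 + 8 + 7 + 8 + 7) / 5 = 33/5 = 6.6
  mean(V) = (9 + 4 + 1 + 6 + 6) / 5 = 26/5 = 5.2
  x̄ = (6.6, 5.2),  deviation x̄ - mu_0 = (6.6, 5.2) - (8, 3) = (-1.4, 2.2).

Step 2 — sample covariance matrix, S[i,j] = (1/(n-1)) · Σ_k (x_{k,i} - mean_i) · (x_{k,j} - mean_j), divisor n-1 = 4:
  S[U,U] = ((-3.6)·(-3.6) + (1.4)·(1.4) + (0.4)·(0.4) + (1.4)·(1.4) + (0.4)·(0.4)) / 4 = 17.2/4 = 4.3
  S[U,V] = ((-3.6)·(3.8) + (1.4)·(-1.2) + (0.4)·(-4.2) + (1.4)·(0.8) + (0.4)·(0.8)) / 4 = -15.6/4 = -3.9
  S[V,V] = ((3.8)·(3.8) + (-1.2)·(-1.2) + (-4.2)·(-4.2) + (0.8)·(0.8) + (0.8)·(0.8)) / 4 = 34.8/4 = 8.7
  S = [[4.3, -3.9],
 [-3.9, 8.7]].

Step 3 — invert S. det(S) = 4.3·8.7 - (-3.9)² = 22.2.
  S^{-1} = (1/det) · [[d, -b], [-b, a]] = [[0.3919, 0.1757],
 [0.1757, 0.1937]].

Step 4 — quadratic form (x̄ - mu_0)^T · S^{-1} · (x̄ - mu_0):
  S^{-1} · (x̄ - mu_0) = (-0.1622, 0.1802),
  (x̄ - mu_0)^T · [...] = (-1.4)·(-0.1622) + (2.2)·(0.1802) = 0.6234.

Step 5 — scale by n: T² = 5 · 0.6234 = 3.1171.

T² ≈ 3.1171


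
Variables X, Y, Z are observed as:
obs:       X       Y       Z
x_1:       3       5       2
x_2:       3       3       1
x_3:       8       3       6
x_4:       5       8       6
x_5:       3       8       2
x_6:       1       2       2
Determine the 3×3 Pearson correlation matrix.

Step 1 — column means:
  mean(X) = (3 + 3 + 8 + 5 + 3 + 1) / 6 = 23/6 = 3.8333
  mean(Y) = (5 + 3 + 3 + 8 + 8 + 2) / 6 = 29/6 = 4.8333
  mean(Z) = (2 + 1 + 6 + 6 + 2 + 2) / 6 = 19/6 = 3.1667

Step 2 — sample variances and covariances s[i,j] = (1/(n-1)) · Σ_k (x_{k,i} - mean_i) · (x_{k,j} - mean_j), with n-1 = 5:
  s[X,X] = ((-0.8333)·(-0.8333) + (-0.8333)·(-0.8333) + (4.1667)·(4.1667) + (1.1667)·(1.1667) + (-0.8333)·(-0.8333) + (-2.8333)·(-2.8333)) / 5 = 28.8333/5 = 5.7667
  s[X,Y] = ((-0.8333)·(0.1667) + (-0.8333)·(-1.8333) + (4.1667)·(-1.8333) + (1.1667)·(3.1667) + (-0.8333)·(3.1667) + (-2.8333)·(-2.8333)) / 5 = 2.8333/5 = 0.5667
  s[X,Z] = ((-0.8333)·(-1.1667) + (-0.8333)·(-2.1667) + (4.1667)·(2.8333) + (1.1667)·(2.8333) + (-0.8333)·(-1.1667) + (-2.8333)·(-1.1667)) / 5 = 22.1667/5 = 4.4333
  s[Y,Y] = ((0.1667)·(0.1667) + (-1.8333)·(-1.8333) + (-1.8333)·(-1.8333) + (3.1667)·(3.1667) + (3.1667)·(3.1667) + (-2.8333)·(-2.8333)) / 5 = 34.8333/5 = 6.9667
  s[Y,Z] = ((0.1667)·(-1.1667) + (-1.8333)·(-2.1667) + (-1.8333)·(2.8333) + (3.1667)·(2.8333) + (3.1667)·(-1.1667) + (-2.8333)·(-1.1667)) / 5 = 7.1667/5 = 1.4333
  s[Z,Z] = ((-1.1667)·(-1.1667) + (-2.1667)·(-2.1667) + (2.8333)·(2.8333) + (2.8333)·(2.8333) + (-1.1667)·(-1.1667) + (-1.1667)·(-1.1667)) / 5 = 24.8333/5 = 4.9667
  Sample standard deviations s_i = √(s[i,i]):
  s(X) = √(5.7667) = 2.4014
  s(Y) = √(6.9667) = 2.6394
  s(Z) = √(4.9667) = 2.2286

Step 3 — r_{ij} = s_{ij} / (s_i · s_j):
  r[X,X] = 1 (diagonal).
  r[X,Y] = 0.5667 / (2.4014 · 2.6394) = 0.5667 / 6.3383 = 0.0894
  r[X,Z] = 4.4333 / (2.4014 · 2.2286) = 4.4333 / 5.3517 = 0.8284
  r[Y,Y] = 1 (diagonal).
  r[Y,Z] = 1.4333 / (2.6394 · 2.2286) = 1.4333 / 5.8823 = 0.2437
  r[Z,Z] = 1 (diagonal).

R is symmetric with unit diagonal. Assembling:

R = [[1, 0.0894, 0.8284],
 [0.0894, 1, 0.2437],
 [0.8284, 0.2437, 1]]
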